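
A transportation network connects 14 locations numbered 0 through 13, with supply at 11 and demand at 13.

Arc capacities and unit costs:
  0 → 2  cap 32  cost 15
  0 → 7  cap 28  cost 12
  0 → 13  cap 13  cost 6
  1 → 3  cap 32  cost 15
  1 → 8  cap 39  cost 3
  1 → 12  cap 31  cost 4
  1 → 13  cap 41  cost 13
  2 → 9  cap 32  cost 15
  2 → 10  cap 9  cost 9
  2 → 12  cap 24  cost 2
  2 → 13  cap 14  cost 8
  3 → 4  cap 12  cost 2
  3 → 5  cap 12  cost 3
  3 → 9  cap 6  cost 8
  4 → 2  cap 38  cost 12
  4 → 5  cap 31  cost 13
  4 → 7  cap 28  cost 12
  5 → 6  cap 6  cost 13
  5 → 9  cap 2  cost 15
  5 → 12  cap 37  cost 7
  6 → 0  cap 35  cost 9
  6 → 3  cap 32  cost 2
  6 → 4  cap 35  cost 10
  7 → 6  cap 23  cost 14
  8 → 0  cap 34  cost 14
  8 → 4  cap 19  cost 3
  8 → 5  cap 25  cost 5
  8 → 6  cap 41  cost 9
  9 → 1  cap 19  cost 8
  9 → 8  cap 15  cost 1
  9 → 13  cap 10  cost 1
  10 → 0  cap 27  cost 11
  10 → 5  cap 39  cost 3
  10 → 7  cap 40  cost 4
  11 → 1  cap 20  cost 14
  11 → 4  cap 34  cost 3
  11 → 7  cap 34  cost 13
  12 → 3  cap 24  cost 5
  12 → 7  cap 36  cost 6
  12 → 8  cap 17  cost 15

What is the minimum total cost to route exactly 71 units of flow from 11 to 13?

Minimum cost for 71 units: 2460

shortest-cost path #1: 11→4→2→13 push 14 @ unit cost 23 (adds 322)
shortest-cost path #2: 11→1→13 push 20 @ unit cost 27 (adds 540)
shortest-cost path #3: 11→4→2→9→13 push 10 @ unit cost 31 (adds 310)
shortest-cost path #4: 11→4→2→10→0→13 push 9 @ unit cost 41 (adds 369)
shortest-cost path #5: 11→7→6→0→13 push 4 @ unit cost 42 (adds 168)
shortest-cost path #6: 11→4→2→9→1→13 push 1 @ unit cost 51 (adds 51)
shortest-cost path #7: 11→7→6→0→10→2→9→1→13 push 9 @ unit cost 52 (adds 468)
shortest-cost path #8: 11→7→6→3→9→1→13 push 4 @ unit cost 58 (adds 232)
total cost = 2460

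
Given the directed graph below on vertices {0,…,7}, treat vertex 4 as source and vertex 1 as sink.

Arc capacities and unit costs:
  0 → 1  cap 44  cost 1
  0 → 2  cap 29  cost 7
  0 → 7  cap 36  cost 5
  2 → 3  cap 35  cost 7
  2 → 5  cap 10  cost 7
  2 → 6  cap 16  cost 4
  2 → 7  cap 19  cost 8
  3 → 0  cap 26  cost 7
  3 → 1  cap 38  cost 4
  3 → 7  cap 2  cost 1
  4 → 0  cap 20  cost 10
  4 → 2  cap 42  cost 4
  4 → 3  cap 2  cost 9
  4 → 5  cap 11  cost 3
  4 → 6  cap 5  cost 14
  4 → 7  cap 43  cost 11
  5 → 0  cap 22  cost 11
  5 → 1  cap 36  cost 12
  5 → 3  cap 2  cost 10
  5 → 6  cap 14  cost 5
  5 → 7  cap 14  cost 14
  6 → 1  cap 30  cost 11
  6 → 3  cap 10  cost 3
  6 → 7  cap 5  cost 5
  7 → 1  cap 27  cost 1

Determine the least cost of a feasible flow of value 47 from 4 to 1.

Minimum cost for 47 units: 542

shortest-cost path #1: 4→0→1 push 20 @ unit cost 11 (adds 220)
shortest-cost path #2: 4→3→7→1 push 2 @ unit cost 11 (adds 22)
shortest-cost path #3: 4→7→1 push 25 @ unit cost 12 (adds 300)
total cost = 542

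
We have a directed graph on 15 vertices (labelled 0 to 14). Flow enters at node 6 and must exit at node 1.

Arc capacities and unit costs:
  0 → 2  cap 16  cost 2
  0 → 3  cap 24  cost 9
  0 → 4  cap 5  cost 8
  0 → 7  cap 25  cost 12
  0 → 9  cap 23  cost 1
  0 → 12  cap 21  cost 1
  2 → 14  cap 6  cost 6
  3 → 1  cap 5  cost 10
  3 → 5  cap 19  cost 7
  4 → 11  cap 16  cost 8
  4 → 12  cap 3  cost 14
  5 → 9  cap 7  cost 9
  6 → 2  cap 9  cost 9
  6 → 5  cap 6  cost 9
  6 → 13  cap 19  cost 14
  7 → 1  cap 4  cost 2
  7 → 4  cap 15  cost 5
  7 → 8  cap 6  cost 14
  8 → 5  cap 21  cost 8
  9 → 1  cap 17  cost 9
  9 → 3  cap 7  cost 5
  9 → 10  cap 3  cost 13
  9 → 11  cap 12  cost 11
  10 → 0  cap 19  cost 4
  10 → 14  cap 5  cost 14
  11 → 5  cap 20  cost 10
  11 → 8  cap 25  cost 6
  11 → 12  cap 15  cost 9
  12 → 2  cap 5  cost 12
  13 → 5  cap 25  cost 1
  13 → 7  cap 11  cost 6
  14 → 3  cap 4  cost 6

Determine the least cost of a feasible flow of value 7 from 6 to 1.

shortest-cost path #1: 6→13→7→1 push 4 @ unit cost 22 (adds 88)
shortest-cost path #2: 6→5→9→1 push 3 @ unit cost 27 (adds 81)
total cost = 169

Minimum cost for 7 units: 169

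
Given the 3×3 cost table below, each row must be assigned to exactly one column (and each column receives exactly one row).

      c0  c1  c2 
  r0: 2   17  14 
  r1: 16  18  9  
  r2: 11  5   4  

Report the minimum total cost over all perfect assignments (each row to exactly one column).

optimal assignment: row0→col0 (cost 2), row1→col2 (cost 9), row2→col1 (cost 5)
total = 2 + 9 + 5 = 16

Minimum assignment cost: 16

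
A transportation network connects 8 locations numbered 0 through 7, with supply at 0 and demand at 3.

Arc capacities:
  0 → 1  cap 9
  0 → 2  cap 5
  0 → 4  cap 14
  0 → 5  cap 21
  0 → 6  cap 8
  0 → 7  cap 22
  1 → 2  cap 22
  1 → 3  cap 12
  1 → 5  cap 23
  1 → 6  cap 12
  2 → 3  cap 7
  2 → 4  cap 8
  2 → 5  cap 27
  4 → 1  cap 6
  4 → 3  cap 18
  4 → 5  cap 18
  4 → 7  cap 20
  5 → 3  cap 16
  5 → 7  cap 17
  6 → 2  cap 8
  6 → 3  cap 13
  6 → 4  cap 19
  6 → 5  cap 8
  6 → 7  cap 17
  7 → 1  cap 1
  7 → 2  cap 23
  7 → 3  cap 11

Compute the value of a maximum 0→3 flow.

Maximum flow value: 74

augment #1: 0→1→3 bottleneck 9, total now 9
augment #2: 0→2→3 bottleneck 5, total now 14
augment #3: 0→4→3 bottleneck 14, total now 28
augment #4: 0→5→3 bottleneck 16, total now 44
augment #5: 0→6→3 bottleneck 8, total now 52
augment #6: 0→7→3 bottleneck 11, total now 63
augment #7: 0→7→1→3 bottleneck 1, total now 64
augment #8: 0→7→2→3 bottleneck 2, total now 66
augment #9: 0→7→2→4→3 bottleneck 4, total now 70
augment #10: 0→7→2→4→1→3 bottleneck 2, total now 72
augment #11: 0→7→2→4→1→6→3 bottleneck 2, total now 74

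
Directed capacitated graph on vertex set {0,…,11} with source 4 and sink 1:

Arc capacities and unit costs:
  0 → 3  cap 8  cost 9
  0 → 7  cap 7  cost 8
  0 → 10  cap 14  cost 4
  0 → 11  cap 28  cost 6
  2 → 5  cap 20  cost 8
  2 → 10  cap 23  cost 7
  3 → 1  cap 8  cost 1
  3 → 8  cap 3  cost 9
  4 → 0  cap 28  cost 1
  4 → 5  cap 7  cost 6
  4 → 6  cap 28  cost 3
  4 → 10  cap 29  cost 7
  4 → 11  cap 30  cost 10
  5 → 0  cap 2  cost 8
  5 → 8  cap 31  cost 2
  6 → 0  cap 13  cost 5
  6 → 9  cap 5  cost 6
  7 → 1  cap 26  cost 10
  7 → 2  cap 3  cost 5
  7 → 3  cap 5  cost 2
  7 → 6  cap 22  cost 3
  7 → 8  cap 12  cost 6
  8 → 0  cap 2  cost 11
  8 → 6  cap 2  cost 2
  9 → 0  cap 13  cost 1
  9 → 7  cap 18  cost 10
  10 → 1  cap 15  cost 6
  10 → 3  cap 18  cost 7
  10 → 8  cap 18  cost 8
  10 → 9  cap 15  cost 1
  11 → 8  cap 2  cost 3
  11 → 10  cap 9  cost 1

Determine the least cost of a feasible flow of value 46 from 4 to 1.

Minimum cost for 46 units: 839

shortest-cost path #1: 4→0→3→1 push 8 @ unit cost 11 (adds 88)
shortest-cost path #2: 4→0→10→1 push 14 @ unit cost 11 (adds 154)
shortest-cost path #3: 4→10→1 push 1 @ unit cost 13 (adds 13)
shortest-cost path #4: 4→0→7→1 push 6 @ unit cost 19 (adds 114)
shortest-cost path #5: 4→10→0→7→1 push 1 @ unit cost 21 (adds 21)
shortest-cost path #6: 4→10→9→7→1 push 15 @ unit cost 28 (adds 420)
shortest-cost path #7: 4→6→9→7→1 push 1 @ unit cost 29 (adds 29)
total cost = 839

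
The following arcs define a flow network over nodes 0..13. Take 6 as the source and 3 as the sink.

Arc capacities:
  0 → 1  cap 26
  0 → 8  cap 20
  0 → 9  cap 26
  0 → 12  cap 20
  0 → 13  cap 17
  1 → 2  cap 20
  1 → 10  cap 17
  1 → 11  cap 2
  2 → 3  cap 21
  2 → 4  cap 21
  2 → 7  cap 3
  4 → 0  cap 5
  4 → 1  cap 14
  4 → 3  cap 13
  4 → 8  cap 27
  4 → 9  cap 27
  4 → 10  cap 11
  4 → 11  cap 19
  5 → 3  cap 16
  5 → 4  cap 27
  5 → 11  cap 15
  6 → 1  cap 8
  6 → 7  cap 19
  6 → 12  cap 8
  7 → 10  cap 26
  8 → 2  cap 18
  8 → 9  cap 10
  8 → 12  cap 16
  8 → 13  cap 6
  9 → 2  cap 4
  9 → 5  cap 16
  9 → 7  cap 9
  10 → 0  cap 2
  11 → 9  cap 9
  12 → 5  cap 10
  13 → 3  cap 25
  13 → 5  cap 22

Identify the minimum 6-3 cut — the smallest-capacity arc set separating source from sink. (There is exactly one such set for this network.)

Min-cut arcs: {(6,1), (6,12), (10,0)} (total capacity 18)

augment #1: 6→1→2→3 push 8
augment #2: 6→12→5→3 push 8
augment #3: 6→7→10→0→13→3 push 2
max flow = 18; residual-reachable set from 6 gives S-side
cut edges (S→T): {(6,1), (6,12), (10,0)} total cap 18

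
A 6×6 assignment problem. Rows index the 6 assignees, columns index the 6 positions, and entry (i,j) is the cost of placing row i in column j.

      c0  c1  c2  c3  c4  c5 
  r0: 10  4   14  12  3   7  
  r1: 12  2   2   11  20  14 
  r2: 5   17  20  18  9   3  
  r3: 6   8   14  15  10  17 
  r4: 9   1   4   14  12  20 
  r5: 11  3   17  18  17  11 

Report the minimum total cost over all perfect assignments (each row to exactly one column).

optimal assignment: row0→col4 (cost 3), row1→col3 (cost 11), row2→col5 (cost 3), row3→col0 (cost 6), row4→col2 (cost 4), row5→col1 (cost 3)
total = 3 + 11 + 3 + 6 + 4 + 3 = 30

Minimum assignment cost: 30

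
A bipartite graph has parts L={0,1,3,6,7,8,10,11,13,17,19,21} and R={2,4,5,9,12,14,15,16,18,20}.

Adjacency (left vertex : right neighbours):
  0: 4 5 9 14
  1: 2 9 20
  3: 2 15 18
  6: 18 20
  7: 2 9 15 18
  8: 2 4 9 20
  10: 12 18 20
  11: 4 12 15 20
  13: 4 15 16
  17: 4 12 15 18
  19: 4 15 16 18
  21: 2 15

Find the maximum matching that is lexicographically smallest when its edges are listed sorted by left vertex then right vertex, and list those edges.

|M| = 9 (so the lex-smallest maximum matching has 9 edges)
process left vertices in ascending order; for each, take the smallest-labelled available neighbour that still permits 9 edges overall, or leave it unmatched if none does
lex-smallest matching: {0-5, 1-2, 3-15, 6-18, 7-9, 8-4, 10-12, 11-20, 13-16}

Lex-smallest maximum matching: {(0,5), (1,2), (3,15), (6,18), (7,9), (8,4), (10,12), (11,20), (13,16)}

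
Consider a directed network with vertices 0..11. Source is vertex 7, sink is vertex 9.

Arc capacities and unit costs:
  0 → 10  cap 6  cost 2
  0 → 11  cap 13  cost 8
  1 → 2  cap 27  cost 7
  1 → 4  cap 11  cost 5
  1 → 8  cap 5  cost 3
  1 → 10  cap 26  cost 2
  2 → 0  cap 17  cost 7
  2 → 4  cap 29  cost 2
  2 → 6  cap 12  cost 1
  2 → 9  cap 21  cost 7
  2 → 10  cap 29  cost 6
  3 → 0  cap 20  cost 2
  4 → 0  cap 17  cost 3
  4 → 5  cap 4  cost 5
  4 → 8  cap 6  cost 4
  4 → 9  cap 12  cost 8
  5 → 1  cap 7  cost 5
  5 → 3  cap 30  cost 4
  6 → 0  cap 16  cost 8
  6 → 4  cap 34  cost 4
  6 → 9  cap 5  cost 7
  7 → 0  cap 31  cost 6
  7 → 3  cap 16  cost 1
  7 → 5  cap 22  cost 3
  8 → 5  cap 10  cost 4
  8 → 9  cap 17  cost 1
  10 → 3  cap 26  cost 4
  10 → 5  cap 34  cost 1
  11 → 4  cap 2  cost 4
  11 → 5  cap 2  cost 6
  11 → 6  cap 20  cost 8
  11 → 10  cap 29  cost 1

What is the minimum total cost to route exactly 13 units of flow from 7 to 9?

shortest-cost path #1: 7→5→1→8→9 push 5 @ unit cost 12 (adds 60)
shortest-cost path #2: 7→5→1→4→8→9 push 2 @ unit cost 18 (adds 36)
shortest-cost path #3: 7→3→0→11→4→8→9 push 2 @ unit cost 20 (adds 40)
shortest-cost path #4: 7→3→0→11→6→9 push 4 @ unit cost 26 (adds 104)
total cost = 240

Minimum cost for 13 units: 240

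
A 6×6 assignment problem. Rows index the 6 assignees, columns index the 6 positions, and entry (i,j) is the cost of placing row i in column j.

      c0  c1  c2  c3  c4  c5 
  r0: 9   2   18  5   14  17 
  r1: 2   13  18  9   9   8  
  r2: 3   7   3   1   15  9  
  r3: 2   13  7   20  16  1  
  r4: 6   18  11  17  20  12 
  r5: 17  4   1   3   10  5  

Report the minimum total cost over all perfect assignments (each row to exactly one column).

optimal assignment: row0→col1 (cost 2), row1→col4 (cost 9), row2→col3 (cost 1), row3→col5 (cost 1), row4→col0 (cost 6), row5→col2 (cost 1)
total = 2 + 9 + 1 + 1 + 6 + 1 = 20

Minimum assignment cost: 20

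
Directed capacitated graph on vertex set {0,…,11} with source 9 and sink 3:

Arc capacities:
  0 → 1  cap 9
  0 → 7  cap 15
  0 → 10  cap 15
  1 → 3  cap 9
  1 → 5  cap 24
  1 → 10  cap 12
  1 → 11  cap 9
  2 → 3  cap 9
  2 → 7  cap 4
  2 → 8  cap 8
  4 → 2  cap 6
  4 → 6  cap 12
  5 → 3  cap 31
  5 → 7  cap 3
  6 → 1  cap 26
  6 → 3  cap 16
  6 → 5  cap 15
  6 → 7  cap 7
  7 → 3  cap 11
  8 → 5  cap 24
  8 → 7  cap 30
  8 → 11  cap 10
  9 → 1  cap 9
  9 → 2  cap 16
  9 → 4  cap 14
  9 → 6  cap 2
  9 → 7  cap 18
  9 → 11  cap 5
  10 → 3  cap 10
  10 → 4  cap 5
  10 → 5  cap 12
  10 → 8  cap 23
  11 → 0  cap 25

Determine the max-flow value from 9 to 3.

Maximum flow value: 56

augment #1: 9→1→3 bottleneck 9, total now 9
augment #2: 9→2→3 bottleneck 9, total now 18
augment #3: 9→6→3 bottleneck 2, total now 20
augment #4: 9→7→3 bottleneck 11, total now 31
augment #5: 9→4→6→3 bottleneck 12, total now 43
augment #6: 9→2→8→5→3 bottleneck 7, total now 50
augment #7: 9→11→0→10→3 bottleneck 5, total now 55
augment #8: 9→4→2→8→5→3 bottleneck 1, total now 56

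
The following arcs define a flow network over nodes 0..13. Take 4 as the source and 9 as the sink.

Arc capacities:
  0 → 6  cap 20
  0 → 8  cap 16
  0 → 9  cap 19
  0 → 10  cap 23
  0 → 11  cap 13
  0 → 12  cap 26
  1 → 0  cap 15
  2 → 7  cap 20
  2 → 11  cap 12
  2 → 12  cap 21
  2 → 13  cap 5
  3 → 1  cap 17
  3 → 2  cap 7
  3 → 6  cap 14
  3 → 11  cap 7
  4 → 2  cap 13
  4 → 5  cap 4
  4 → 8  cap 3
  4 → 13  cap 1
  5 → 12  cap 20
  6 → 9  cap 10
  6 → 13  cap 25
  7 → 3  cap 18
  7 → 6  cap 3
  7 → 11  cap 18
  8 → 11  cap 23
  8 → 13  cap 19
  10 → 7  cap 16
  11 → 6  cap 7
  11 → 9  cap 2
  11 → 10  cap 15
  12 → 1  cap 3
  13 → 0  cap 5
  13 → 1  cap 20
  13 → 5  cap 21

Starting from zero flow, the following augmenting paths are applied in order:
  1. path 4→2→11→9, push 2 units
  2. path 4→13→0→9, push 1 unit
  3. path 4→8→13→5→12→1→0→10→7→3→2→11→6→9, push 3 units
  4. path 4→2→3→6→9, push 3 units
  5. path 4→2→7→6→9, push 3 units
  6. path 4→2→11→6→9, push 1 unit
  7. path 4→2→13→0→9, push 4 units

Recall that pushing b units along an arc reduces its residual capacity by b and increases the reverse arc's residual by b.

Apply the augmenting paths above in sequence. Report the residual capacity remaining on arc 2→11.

Residual capacity of (2,11): 6

after path 1 (4→2→11→9, push 2): res(2,11)=10
after path 2 (4→13→0→9, push 1): res(2,11)=10
after path 3 (4→8→13→5→12→1→0→10→7→3→2→11→6→9, push 3): res(2,11)=7
after path 4 (4→2→3→6→9, push 3): res(2,11)=7
after path 5 (4→2→7→6→9, push 3): res(2,11)=7
after path 6 (4→2→11→6→9, push 1): res(2,11)=6
after path 7 (4→2→13→0→9, push 4): res(2,11)=6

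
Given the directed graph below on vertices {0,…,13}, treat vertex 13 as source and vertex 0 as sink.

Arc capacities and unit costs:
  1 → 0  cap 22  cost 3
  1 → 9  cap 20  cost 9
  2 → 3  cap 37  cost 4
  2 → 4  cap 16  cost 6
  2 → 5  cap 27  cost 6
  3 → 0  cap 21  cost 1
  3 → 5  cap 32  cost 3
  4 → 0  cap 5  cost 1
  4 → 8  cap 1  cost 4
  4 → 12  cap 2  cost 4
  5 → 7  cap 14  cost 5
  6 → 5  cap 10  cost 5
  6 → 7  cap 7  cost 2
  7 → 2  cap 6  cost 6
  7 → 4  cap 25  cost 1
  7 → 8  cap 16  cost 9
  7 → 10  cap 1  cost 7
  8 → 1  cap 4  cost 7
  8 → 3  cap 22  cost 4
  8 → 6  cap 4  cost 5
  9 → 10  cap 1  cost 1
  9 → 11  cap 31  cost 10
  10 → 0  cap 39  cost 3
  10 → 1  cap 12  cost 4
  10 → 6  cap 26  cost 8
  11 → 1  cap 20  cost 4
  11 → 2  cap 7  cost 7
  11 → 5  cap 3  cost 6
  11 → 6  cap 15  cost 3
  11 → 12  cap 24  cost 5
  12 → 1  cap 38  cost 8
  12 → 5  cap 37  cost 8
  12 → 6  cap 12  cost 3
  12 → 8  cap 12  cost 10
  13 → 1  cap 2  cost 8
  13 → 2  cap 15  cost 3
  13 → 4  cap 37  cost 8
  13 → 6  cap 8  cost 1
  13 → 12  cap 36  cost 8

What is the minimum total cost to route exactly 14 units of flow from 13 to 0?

Minimum cost for 14 units: 97

shortest-cost path #1: 13→6→7→4→0 push 5 @ unit cost 5 (adds 25)
shortest-cost path #2: 13→2→3→0 push 9 @ unit cost 8 (adds 72)
total cost = 97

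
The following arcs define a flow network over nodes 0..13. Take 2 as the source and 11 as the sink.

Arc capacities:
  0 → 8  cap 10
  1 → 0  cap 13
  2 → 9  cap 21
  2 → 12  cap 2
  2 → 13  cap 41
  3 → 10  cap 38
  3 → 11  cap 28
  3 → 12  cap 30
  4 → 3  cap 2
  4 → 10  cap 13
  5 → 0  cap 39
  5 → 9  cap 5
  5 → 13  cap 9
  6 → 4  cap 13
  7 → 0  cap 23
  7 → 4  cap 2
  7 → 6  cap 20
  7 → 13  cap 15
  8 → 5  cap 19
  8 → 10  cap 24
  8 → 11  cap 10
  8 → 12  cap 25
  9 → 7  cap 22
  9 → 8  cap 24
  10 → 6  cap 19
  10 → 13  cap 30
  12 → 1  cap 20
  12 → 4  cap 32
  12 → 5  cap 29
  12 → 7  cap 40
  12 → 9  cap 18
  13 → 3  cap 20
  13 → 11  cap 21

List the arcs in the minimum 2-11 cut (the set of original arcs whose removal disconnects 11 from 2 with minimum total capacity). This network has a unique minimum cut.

augment #1: 2→13→11 push 21
augment #2: 2→9→8→11 push 10
augment #3: 2→13→3→11 push 20
augment #4: 2→12→4→3→11 push 2
max flow = 53; residual-reachable set from 2 gives S-side
cut edges (S→T): {(4,3), (8,11), (13,3), (13,11)} total cap 53

Min-cut arcs: {(4,3), (8,11), (13,3), (13,11)} (total capacity 53)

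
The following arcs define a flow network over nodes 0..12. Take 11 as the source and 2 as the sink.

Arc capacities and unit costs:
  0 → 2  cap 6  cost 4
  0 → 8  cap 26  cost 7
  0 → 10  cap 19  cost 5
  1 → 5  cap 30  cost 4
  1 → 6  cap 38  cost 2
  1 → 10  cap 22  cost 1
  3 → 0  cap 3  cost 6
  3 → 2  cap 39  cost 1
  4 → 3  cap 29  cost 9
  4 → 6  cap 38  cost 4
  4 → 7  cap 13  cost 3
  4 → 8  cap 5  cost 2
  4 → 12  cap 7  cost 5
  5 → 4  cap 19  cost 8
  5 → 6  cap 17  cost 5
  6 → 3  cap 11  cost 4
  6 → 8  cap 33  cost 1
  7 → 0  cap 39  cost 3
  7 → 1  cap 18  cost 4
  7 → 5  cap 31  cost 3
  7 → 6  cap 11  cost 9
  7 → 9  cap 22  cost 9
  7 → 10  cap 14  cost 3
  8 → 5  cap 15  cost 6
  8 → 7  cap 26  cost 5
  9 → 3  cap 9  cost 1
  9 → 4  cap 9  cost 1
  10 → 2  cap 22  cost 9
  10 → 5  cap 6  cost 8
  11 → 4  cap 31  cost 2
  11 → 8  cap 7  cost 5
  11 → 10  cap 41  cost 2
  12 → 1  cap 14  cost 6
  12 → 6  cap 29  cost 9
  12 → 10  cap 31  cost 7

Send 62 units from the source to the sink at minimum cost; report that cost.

Minimum cost for 62 units: 768

shortest-cost path #1: 11→10→2 push 22 @ unit cost 11 (adds 242)
shortest-cost path #2: 11→4→6→3→2 push 11 @ unit cost 11 (adds 121)
shortest-cost path #3: 11→4→7→0→2 push 6 @ unit cost 12 (adds 72)
shortest-cost path #4: 11→4→3→2 push 14 @ unit cost 12 (adds 168)
shortest-cost path #5: 11→8→7→4→3→2 push 6 @ unit cost 17 (adds 102)
shortest-cost path #6: 11→8→7→9→3→2 push 1 @ unit cost 21 (adds 21)
shortest-cost path #7: 11→10→5→6→4→3→2 push 2 @ unit cost 21 (adds 42)
total cost = 768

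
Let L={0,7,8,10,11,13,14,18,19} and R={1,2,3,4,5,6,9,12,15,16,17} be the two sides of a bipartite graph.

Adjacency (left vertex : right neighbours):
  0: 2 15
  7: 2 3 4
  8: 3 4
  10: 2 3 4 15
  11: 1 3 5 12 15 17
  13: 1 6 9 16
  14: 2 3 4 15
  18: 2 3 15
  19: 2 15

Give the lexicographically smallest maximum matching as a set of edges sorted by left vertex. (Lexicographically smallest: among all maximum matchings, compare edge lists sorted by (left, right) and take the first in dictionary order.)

|M| = 6 (so the lex-smallest maximum matching has 6 edges)
process left vertices in ascending order; for each, take the smallest-labelled available neighbour that still permits 6 edges overall, or leave it unmatched if none does
lex-smallest matching: {0-2, 7-3, 8-4, 10-15, 11-1, 13-6}

Lex-smallest maximum matching: {(0,2), (7,3), (8,4), (10,15), (11,1), (13,6)}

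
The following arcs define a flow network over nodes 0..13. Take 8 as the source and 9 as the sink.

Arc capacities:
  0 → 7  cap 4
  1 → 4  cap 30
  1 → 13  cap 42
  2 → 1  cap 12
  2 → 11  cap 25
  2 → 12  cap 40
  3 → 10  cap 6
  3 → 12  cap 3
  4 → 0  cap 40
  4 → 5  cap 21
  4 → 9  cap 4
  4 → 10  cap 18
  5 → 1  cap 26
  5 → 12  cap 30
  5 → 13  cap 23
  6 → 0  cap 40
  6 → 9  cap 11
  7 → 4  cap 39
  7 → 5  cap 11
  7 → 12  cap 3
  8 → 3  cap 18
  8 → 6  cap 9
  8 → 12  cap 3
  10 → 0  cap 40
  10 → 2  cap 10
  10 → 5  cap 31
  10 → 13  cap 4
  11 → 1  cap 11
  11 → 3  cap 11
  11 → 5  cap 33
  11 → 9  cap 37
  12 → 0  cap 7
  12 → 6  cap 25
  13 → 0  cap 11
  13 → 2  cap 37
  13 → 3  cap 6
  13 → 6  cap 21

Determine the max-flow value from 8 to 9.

Maximum flow value: 21

augment #1: 8→6→9 bottleneck 9, total now 9
augment #2: 8→12→6→9 bottleneck 2, total now 11
augment #3: 8→3→10→2→11→9 bottleneck 6, total now 17
augment #4: 8→12→0→7→4→9 bottleneck 1, total now 18
augment #5: 8→3→12→0→7→4→9 bottleneck 3, total now 21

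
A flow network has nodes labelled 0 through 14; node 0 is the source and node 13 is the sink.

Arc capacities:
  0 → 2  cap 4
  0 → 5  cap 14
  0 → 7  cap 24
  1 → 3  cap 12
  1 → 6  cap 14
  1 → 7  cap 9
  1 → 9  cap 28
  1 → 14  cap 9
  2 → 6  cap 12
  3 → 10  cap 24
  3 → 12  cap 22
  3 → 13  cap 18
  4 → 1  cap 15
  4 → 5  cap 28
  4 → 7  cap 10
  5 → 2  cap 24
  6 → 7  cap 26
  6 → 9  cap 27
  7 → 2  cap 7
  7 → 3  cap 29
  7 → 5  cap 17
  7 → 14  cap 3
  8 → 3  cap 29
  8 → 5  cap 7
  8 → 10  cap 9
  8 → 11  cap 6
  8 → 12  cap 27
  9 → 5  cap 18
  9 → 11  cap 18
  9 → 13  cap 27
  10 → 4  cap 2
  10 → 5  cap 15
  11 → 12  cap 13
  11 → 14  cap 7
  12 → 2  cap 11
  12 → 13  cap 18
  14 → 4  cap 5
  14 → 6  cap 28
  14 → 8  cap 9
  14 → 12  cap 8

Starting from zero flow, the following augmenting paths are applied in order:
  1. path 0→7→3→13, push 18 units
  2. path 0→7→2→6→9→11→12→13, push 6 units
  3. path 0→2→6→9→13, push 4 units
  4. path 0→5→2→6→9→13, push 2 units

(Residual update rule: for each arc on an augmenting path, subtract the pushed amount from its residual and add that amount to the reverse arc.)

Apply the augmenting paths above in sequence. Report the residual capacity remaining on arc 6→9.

Residual capacity of (6,9): 15

after path 1 (0→7→3→13, push 18): res(6,9)=27
after path 2 (0→7→2→6→9→11→12→13, push 6): res(6,9)=21
after path 3 (0→2→6→9→13, push 4): res(6,9)=17
after path 4 (0→5→2→6→9→13, push 2): res(6,9)=15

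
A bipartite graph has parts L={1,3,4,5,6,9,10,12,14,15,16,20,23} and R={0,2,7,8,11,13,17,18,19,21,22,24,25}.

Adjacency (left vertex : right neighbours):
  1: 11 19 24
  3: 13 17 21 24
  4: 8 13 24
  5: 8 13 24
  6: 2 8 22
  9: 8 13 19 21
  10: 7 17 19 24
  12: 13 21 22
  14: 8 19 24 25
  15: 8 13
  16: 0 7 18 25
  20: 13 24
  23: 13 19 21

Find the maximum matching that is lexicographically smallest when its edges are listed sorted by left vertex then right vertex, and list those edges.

Lex-smallest maximum matching: {(1,11), (3,17), (4,8), (5,13), (6,2), (9,19), (10,7), (12,22), (14,25), (16,0), (20,24), (23,21)}

|M| = 12 (so the lex-smallest maximum matching has 12 edges)
process left vertices in ascending order; for each, take the smallest-labelled available neighbour that still permits 12 edges overall, or leave it unmatched if none does
lex-smallest matching: {1-11, 3-17, 4-8, 5-13, 6-2, 9-19, 10-7, 12-22, 14-25, 16-0, 20-24, 23-21}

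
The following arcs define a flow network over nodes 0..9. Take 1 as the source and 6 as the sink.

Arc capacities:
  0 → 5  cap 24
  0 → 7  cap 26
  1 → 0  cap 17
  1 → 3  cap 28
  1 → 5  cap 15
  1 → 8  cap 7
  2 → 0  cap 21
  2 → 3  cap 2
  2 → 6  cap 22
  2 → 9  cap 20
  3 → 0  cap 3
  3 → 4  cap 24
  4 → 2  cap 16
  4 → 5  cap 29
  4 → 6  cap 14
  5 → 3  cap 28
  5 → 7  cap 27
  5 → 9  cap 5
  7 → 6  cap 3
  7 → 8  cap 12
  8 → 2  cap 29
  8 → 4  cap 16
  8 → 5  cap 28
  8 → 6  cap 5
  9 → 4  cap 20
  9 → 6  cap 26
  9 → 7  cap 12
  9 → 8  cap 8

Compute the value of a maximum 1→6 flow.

augment #1: 1→8→6 bottleneck 5, total now 5
augment #2: 1→0→7→6 bottleneck 3, total now 8
augment #3: 1→3→4→6 bottleneck 14, total now 22
augment #4: 1→5→9→6 bottleneck 5, total now 27
augment #5: 1→8→2→6 bottleneck 2, total now 29
augment #6: 1→3→4→2→6 bottleneck 10, total now 39
augment #7: 1→0→7→8→2→6 bottleneck 10, total now 49
augment #8: 1→0→7→8→2→9→6 bottleneck 2, total now 51

Maximum flow value: 51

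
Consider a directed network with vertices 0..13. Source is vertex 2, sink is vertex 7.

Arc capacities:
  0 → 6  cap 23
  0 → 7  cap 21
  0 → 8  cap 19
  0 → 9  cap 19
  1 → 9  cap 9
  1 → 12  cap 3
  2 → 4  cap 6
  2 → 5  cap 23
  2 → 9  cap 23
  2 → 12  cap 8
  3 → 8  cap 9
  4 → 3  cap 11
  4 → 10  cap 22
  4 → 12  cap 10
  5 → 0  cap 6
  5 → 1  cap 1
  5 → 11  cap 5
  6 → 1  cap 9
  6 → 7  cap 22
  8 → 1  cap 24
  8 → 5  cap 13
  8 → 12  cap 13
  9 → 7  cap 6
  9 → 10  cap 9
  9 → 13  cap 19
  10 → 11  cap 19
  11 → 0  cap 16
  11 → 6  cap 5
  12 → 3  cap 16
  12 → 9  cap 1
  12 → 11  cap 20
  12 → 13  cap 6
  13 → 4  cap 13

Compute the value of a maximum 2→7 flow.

augment #1: 2→9→7 bottleneck 6, total now 6
augment #2: 2→5→0→7 bottleneck 6, total now 12
augment #3: 2→5→11→0→7 bottleneck 5, total now 17
augment #4: 2→12→11→0→7 bottleneck 8, total now 25
augment #5: 2→4→10→11→0→7 bottleneck 2, total now 27
augment #6: 2→4→10→11→6→7 bottleneck 4, total now 31
augment #7: 2→9→10→11→6→7 bottleneck 1, total now 32
augment #8: 2→9→10→11→0→6→7 bottleneck 1, total now 33

Maximum flow value: 33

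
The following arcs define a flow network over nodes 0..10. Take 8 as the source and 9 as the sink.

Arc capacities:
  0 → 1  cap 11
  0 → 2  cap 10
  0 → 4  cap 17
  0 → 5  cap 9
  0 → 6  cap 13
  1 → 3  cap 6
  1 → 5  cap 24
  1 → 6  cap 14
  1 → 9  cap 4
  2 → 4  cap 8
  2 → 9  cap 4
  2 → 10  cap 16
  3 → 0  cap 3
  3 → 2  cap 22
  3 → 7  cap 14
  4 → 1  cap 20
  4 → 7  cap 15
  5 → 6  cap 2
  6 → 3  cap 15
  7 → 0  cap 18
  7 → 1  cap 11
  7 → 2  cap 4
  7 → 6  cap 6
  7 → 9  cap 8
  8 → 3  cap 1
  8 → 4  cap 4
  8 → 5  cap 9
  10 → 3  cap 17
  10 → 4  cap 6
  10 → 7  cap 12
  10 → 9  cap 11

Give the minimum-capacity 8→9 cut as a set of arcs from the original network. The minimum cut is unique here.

Min-cut arcs: {(5,6), (8,3), (8,4)} (total capacity 7)

augment #1: 8→3→2→9 push 1
augment #2: 8→4→1→9 push 4
augment #3: 8→5→6→3→2→9 push 2
max flow = 7; residual-reachable set from 8 gives S-side
cut edges (S→T): {(5,6), (8,3), (8,4)} total cap 7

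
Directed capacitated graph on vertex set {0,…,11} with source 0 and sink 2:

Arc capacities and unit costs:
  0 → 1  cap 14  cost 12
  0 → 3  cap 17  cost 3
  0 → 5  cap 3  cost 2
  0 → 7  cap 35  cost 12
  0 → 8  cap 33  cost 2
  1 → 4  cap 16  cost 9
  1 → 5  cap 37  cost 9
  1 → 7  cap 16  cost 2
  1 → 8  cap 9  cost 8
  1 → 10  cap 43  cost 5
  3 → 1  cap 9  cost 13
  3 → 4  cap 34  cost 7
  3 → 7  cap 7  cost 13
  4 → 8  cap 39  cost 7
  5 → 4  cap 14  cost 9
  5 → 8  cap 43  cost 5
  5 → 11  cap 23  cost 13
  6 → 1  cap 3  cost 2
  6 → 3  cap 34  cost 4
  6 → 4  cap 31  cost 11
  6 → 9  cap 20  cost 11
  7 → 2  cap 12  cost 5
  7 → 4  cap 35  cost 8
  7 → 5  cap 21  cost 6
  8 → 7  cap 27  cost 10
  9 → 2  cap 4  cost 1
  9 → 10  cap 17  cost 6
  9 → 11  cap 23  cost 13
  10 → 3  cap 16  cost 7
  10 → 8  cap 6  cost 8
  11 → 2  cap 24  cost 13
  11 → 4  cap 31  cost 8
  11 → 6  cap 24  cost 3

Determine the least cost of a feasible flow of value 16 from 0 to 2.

Minimum cost for 16 units: 332

shortest-cost path #1: 0→7→2 push 12 @ unit cost 17 (adds 204)
shortest-cost path #2: 0→5→11→2 push 3 @ unit cost 28 (adds 84)
shortest-cost path #3: 0→7→5→11→2 push 1 @ unit cost 44 (adds 44)
total cost = 332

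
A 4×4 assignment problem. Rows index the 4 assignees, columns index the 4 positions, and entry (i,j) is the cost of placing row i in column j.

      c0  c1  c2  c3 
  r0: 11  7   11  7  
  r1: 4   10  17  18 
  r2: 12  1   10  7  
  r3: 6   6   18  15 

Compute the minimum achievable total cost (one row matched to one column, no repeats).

optimal assignment: row0→col3 (cost 7), row1→col0 (cost 4), row2→col2 (cost 10), row3→col1 (cost 6)
total = 7 + 4 + 10 + 6 = 27

Minimum assignment cost: 27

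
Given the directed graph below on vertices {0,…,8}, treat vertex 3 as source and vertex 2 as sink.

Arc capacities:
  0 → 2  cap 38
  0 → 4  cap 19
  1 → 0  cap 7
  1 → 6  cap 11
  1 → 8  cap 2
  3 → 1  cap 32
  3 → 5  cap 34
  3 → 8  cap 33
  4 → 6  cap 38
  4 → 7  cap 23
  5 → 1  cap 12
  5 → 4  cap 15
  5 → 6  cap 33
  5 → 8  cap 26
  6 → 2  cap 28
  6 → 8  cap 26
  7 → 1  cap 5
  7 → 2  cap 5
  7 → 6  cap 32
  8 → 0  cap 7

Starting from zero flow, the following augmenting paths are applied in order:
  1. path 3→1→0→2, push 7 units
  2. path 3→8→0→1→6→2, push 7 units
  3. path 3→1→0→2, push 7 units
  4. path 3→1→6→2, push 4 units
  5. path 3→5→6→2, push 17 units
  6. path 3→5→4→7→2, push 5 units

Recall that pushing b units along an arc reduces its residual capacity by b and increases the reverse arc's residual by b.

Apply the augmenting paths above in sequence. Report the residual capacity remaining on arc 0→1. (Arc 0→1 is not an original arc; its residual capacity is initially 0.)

after path 1 (3→1→0→2, push 7): res(0,1)=7
after path 2 (3→8→0→1→6→2, push 7): res(0,1)=0
after path 3 (3→1→0→2, push 7): res(0,1)=7
after path 4 (3→1→6→2, push 4): res(0,1)=7
after path 5 (3→5→6→2, push 17): res(0,1)=7
after path 6 (3→5→4→7→2, push 5): res(0,1)=7

Residual capacity of (0,1): 7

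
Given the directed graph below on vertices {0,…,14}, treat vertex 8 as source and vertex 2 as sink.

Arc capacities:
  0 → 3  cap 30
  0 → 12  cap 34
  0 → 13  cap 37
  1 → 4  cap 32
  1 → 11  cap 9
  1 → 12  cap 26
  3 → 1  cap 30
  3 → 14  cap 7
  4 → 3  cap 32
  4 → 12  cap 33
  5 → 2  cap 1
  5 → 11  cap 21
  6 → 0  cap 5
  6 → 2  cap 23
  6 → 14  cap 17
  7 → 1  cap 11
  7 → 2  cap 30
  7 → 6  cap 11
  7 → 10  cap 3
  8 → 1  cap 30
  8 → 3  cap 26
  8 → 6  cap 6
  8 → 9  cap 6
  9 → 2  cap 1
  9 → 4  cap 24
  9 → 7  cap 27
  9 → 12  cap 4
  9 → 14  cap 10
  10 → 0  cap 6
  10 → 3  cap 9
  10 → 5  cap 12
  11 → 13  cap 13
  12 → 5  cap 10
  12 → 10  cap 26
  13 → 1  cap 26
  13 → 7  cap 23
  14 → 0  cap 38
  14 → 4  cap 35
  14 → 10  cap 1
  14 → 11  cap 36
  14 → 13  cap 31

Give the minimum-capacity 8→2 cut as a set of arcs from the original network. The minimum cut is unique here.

Min-cut arcs: {(5,2), (8,6), (8,9), (13,7)} (total capacity 36)

augment #1: 8→6→2 push 6
augment #2: 8→9→2 push 1
augment #3: 8→9→7→2 push 5
augment #4: 8→1→12→5→2 push 1
augment #5: 8→1→11→13→7→2 push 9
augment #6: 8→3→14→13→7→2 push 7
augment #7: 8→1→12→5→11→13→7→2 push 4
augment #8: 8→1→12→10→0→13→7→2 push 3
max flow = 36; residual-reachable set from 8 gives S-side
cut edges (S→T): {(5,2), (8,6), (8,9), (13,7)} total cap 36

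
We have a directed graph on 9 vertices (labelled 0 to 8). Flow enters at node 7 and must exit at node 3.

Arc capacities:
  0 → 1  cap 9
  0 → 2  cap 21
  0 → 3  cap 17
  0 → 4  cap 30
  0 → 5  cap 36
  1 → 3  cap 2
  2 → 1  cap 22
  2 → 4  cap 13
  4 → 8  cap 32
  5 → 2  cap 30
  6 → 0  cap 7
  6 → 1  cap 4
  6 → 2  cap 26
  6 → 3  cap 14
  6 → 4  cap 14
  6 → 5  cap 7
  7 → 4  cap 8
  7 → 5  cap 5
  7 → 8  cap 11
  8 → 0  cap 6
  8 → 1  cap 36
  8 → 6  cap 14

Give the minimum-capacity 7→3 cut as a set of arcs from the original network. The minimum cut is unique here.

Min-cut arcs: {(1,3), (8,0), (8,6)} (total capacity 22)

augment #1: 7→8→0→3 push 6
augment #2: 7→8→1→3 push 2
augment #3: 7→8→6→3 push 3
augment #4: 7→4→8→6→3 push 8
augment #5: 7→5→2→1→8→6→3 push 2
augment #6: 7→5→2→4→8→6→3 push 1
max flow = 22; residual-reachable set from 7 gives S-side
cut edges (S→T): {(1,3), (8,0), (8,6)} total cap 22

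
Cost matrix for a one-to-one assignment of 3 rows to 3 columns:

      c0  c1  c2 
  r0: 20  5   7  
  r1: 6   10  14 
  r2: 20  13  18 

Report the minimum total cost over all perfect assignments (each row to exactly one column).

Minimum assignment cost: 26

optimal assignment: row0→col2 (cost 7), row1→col0 (cost 6), row2→col1 (cost 13)
total = 7 + 6 + 13 = 26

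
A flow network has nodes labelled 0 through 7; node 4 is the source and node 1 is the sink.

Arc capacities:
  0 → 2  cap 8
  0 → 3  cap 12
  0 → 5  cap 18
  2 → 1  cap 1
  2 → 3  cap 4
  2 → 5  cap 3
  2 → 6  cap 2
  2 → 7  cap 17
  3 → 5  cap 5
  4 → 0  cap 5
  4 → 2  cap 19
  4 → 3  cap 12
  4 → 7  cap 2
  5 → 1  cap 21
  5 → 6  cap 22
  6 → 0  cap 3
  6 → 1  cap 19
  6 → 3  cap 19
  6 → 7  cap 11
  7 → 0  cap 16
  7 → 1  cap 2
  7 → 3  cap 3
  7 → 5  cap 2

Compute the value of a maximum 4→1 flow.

Maximum flow value: 31

augment #1: 4→2→1 bottleneck 1, total now 1
augment #2: 4→7→1 bottleneck 2, total now 3
augment #3: 4→0→5→1 bottleneck 5, total now 8
augment #4: 4→2→5→1 bottleneck 3, total now 11
augment #5: 4→2→6→1 bottleneck 2, total now 13
augment #6: 4→3→5→1 bottleneck 5, total now 18
augment #7: 4→2→7→5→1 bottleneck 2, total now 20
augment #8: 4→2→7→0→5→1 bottleneck 6, total now 26
augment #9: 4→2→7→0→5→6→1 bottleneck 5, total now 31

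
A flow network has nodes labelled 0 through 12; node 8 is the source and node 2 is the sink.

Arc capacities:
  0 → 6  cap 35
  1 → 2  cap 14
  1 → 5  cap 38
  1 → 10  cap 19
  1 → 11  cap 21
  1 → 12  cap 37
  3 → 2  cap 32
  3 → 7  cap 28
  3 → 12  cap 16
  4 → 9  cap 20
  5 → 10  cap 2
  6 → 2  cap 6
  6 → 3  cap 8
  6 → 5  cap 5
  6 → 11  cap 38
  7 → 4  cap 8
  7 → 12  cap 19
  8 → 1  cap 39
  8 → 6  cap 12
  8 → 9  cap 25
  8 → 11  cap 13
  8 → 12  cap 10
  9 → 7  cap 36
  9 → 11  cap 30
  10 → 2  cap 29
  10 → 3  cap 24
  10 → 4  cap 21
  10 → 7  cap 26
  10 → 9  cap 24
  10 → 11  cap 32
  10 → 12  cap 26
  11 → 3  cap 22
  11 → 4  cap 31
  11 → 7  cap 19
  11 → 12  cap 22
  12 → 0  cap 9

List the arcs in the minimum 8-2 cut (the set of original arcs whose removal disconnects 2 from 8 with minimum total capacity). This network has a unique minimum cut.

Min-cut arcs: {(1,2), (1,10), (5,10), (6,2), (6,3), (11,3)} (total capacity 71)

augment #1: 8→1→2 push 14
augment #2: 8→6→2 push 6
augment #3: 8→1→10→2 push 19
augment #4: 8→6→3→2 push 6
augment #5: 8→11→3→2 push 13
augment #6: 8→1→5→10→2 push 2
augment #7: 8→1→11→3→2 push 4
augment #8: 8→9→11→3→2 push 5
augment #9: 8→12→0→6→3→2 push 2
max flow = 71; residual-reachable set from 8 gives S-side
cut edges (S→T): {(1,2), (1,10), (5,10), (6,2), (6,3), (11,3)} total cap 71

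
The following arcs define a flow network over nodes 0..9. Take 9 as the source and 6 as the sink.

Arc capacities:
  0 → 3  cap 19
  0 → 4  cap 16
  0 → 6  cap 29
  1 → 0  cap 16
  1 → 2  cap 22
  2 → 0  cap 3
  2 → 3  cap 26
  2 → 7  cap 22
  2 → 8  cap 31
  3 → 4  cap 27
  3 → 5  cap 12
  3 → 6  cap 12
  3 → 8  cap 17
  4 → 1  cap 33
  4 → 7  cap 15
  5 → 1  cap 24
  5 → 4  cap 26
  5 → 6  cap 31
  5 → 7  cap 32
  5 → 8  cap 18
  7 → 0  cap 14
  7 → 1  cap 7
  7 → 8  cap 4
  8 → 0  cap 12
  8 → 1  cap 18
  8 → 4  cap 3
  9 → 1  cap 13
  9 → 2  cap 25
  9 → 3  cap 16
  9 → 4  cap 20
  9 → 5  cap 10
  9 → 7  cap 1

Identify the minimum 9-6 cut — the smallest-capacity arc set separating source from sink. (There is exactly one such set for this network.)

Min-cut arcs: {(0,6), (3,5), (3,6), (9,5)} (total capacity 63)

augment #1: 9→3→6 push 12
augment #2: 9→5→6 push 10
augment #3: 9→1→0→6 push 13
augment #4: 9→2→0→6 push 3
augment #5: 9→3→5→6 push 4
augment #6: 9→7→0→6 push 1
augment #7: 9→2→3→5→6 push 8
augment #8: 9→2→7→0→6 push 12
max flow = 63; residual-reachable set from 9 gives S-side
cut edges (S→T): {(0,6), (3,5), (3,6), (9,5)} total cap 63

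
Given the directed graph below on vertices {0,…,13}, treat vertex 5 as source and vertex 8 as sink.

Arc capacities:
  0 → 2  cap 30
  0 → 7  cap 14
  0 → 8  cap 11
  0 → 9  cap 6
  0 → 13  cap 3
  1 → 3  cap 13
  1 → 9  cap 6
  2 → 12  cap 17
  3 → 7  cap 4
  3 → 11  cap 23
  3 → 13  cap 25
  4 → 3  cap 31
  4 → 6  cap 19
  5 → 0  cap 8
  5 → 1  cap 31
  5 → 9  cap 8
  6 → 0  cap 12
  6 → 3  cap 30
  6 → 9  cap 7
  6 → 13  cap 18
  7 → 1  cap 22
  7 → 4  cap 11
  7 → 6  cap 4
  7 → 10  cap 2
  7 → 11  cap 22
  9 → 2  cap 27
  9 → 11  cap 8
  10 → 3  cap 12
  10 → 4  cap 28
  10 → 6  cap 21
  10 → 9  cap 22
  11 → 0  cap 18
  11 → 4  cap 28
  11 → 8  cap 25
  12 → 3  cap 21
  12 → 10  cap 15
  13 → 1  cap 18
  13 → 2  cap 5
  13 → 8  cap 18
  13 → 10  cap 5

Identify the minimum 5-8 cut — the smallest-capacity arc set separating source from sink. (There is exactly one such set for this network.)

Min-cut arcs: {(1,3), (1,9), (5,0), (5,9)} (total capacity 35)

augment #1: 5→0→8 push 8
augment #2: 5→9→11→8 push 8
augment #3: 5→1→3→11→8 push 13
augment #4: 5→1→9→2→12→3→11→8 push 4
augment #5: 5→1→9→2→12→3→13→8 push 2
max flow = 35; residual-reachable set from 5 gives S-side
cut edges (S→T): {(1,3), (1,9), (5,0), (5,9)} total cap 35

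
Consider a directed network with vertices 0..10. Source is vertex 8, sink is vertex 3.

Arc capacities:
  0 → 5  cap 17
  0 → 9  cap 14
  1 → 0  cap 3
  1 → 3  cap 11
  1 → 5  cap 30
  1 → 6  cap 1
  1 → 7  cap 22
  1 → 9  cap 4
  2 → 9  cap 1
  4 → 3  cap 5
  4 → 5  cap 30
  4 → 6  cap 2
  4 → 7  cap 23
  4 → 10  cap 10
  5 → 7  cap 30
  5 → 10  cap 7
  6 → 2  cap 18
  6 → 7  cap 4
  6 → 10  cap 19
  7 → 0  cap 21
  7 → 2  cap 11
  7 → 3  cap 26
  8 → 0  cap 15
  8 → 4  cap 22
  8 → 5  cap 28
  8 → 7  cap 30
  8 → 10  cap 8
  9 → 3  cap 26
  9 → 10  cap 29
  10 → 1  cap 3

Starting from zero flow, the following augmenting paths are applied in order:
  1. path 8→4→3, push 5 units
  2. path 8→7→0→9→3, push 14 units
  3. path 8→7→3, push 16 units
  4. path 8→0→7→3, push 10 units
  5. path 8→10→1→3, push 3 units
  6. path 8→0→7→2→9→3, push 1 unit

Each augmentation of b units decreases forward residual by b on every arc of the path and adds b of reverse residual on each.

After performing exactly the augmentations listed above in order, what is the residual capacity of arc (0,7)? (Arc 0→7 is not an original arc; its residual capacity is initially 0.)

Residual capacity of (0,7): 3

after path 1 (8→4→3, push 5): res(0,7)=0
after path 2 (8→7→0→9→3, push 14): res(0,7)=14
after path 3 (8→7→3, push 16): res(0,7)=14
after path 4 (8→0→7→3, push 10): res(0,7)=4
after path 5 (8→10→1→3, push 3): res(0,7)=4
after path 6 (8→0→7→2→9→3, push 1): res(0,7)=3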